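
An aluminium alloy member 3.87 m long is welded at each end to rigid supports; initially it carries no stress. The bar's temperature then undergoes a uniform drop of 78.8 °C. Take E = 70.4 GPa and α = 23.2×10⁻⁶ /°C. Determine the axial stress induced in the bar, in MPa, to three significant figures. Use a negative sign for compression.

Free thermal expansion αLΔT = 23.2e-6 · 3870 · -78.8 = -7.075 mm.
The walls impose strain ε = −(-7.075)/3870 = 1.8282e-03; σ = Eε = 70400 · 1.8282e-03 = 128.7 MPa.

129 MPa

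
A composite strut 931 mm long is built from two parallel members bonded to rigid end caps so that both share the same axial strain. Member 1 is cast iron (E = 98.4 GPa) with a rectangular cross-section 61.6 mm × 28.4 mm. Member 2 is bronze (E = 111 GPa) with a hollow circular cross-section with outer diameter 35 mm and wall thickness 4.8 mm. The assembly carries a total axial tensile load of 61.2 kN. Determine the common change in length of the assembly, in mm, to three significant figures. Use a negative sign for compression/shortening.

0.256 mm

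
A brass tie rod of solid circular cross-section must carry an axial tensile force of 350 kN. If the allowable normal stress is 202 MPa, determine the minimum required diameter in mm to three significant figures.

Required area A ≥ P/σ_allow = 350000/202 = 1733 mm².
For a solid circular section, d ≥ √(4A/π) = 46.97 mm.

47.0 mm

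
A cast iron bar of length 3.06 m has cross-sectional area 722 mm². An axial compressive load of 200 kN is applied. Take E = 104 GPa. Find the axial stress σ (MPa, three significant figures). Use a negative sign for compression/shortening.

-277 MPa

σ = N/A = -200000/722 = -277 MPa.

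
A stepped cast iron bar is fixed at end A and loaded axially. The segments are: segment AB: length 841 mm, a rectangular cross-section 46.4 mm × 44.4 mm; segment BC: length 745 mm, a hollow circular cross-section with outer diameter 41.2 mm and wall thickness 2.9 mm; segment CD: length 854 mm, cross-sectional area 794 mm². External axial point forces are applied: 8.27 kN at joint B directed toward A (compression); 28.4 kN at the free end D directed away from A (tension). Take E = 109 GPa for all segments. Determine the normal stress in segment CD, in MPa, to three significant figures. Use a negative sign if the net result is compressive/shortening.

35.8 MPa

Internal axial forces (sectioning from the free end, tension +): N_CD = 28.4 kN, N_BC = 28.4 kN, N_AB = 20.13 kN.
σ_CD = N_CD/A_CD = 28400/794 = 35.77 MPa.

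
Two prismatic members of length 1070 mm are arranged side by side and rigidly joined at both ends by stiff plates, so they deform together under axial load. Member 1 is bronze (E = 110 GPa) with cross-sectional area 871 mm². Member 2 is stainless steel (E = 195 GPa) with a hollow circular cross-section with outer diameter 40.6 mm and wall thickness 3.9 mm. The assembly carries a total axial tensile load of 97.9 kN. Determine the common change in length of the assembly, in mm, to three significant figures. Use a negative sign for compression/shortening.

A_2 = 449.7 mm².
Equal strain + equilibrium ⇒ each member carries load in proportion to AE: A₁E₁ = 95810000 N, A₂E₂ = 87680000 N, ΣAE = 183500000 N.
δ = PL/ΣAE = 97900·1070/183500000 = 0.5709 mm.

0.571 mm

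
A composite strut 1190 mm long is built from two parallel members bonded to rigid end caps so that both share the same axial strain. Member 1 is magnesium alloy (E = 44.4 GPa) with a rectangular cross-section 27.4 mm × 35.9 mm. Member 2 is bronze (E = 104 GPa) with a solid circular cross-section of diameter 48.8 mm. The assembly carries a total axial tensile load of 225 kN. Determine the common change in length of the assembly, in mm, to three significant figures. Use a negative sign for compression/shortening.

A_1 = 983.7 mm².
A_2 = 1870 mm².
Equal strain + equilibrium ⇒ each member carries load in proportion to AE: A₁E₁ = 43670000 N, A₂E₂ = 194500000 N, ΣAE = 238200000 N.
δ = PL/ΣAE = 225000·1190/238200000 = 1.124 mm.

1.12 mm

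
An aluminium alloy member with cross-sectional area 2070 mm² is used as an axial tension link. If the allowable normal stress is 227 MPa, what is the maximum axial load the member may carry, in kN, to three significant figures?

470 kN

P_max = σ_allow · A = 227 · 2070 = 469900 N = 469.9 kN.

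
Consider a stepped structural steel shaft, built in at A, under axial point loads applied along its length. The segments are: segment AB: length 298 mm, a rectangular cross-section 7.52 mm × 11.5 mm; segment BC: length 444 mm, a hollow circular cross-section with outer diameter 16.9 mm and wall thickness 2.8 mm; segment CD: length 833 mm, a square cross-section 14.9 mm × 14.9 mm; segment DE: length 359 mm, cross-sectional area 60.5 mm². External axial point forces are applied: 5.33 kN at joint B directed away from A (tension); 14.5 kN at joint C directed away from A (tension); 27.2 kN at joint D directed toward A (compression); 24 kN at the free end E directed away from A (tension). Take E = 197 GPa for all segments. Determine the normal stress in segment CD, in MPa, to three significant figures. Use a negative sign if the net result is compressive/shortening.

Internal axial forces (sectioning from the free end, tension +): N_DE = 24 kN, N_CD = -3.2 kN, N_BC = 11.3 kN, N_AB = 16.63 kN.
A_CD = 222 mm².
σ_CD = N_CD/A_CD = -3200/222 = -14.41 MPa.

-14.4 MPa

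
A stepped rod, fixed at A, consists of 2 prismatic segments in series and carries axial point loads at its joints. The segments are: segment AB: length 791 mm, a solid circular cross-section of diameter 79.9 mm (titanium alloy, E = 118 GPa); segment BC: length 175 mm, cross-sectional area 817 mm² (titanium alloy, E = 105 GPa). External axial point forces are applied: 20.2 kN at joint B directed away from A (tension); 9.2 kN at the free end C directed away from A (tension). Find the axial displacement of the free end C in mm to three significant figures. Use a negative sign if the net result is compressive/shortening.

0.0581 mm

Internal axial forces (sectioning from the free end, tension +): N_BC = 9.2 kN, N_AB = 29.4 kN.
A_AB = 5014 mm².
δ_AB = 29400·791/(5014·118000) = 0.03931 mm
δ_BC = 9200·175/(817·105000) = 0.01877 mm
δ = Σδ_i = 0.05807 mm.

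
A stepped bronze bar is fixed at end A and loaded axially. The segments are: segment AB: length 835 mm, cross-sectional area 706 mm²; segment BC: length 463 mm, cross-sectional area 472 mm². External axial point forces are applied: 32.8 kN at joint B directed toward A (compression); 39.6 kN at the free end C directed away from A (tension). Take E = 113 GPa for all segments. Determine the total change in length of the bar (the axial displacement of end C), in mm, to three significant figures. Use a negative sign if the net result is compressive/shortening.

Internal axial forces (sectioning from the free end, tension +): N_BC = 39.6 kN, N_AB = 6.8 kN.
δ_AB = 6800·835/(706·113000) = 0.07117 mm
δ_BC = 39600·463/(472·113000) = 0.3438 mm
δ = Σδ_i = 0.4149 mm.

0.415 mm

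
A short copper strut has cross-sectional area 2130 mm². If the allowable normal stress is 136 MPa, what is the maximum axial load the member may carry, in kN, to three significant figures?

290 kN

P_max = σ_allow · A = 136 · 2130 = 289700 N = 289.7 kN.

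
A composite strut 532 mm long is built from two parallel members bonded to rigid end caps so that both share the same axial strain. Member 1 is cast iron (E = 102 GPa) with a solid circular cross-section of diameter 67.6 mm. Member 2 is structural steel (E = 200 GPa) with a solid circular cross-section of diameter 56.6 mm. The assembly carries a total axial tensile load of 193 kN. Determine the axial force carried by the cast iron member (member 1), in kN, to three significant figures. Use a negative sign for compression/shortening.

A_1 = 3589 mm².
A_2 = 2516 mm².
Equal strain + equilibrium ⇒ each member carries load in proportion to AE: A₁E₁ = 366100000 N, A₂E₂ = 503200000 N, ΣAE = 869300000 N.
F₁ = P·A₁E₁/ΣAE = 193000·366100000/869300000 = 81280 N.

81.3 kN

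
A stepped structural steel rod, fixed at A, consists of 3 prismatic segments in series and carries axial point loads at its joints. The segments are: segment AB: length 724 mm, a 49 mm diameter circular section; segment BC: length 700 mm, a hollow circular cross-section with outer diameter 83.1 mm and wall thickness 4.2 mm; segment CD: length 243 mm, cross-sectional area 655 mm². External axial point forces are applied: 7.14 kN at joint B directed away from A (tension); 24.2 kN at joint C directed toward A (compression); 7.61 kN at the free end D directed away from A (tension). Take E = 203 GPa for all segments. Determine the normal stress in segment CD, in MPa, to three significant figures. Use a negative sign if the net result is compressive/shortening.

11.6 MPa

Internal axial forces (sectioning from the free end, tension +): N_CD = 7.61 kN, N_BC = -16.59 kN, N_AB = -9.45 kN.
σ_CD = N_CD/A_CD = 7610/655 = 11.62 MPa.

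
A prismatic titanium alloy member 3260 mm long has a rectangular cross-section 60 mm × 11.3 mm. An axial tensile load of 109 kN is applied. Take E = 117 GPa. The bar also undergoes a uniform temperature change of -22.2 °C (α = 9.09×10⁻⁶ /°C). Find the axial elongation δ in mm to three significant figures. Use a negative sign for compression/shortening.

3.82 mm

A = 678 mm².
δ_mech = NL/(AE) = 109000·3260/(678·117000) = 4.479 mm.
δ_thermal = αLΔT = 9.09e-6·3260·-22.2 = -0.6579 mm.
δ = δ_mech + δ_thermal = 3.822 mm.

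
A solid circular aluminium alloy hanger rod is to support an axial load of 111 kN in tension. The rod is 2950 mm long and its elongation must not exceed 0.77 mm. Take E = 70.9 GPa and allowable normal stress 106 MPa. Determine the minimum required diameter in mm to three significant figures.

Required area A ≥ P/σ_allow = 111000/106 = 1047 mm².
For a solid circular section, d ≥ √(4A/π) = 36.51 mm.
Elongation limit: A ≥ PL/(Eδ_allow) = 111000·2950/(70900·0.77) = 5998 mm² ⇒ d ≥ 87.39 mm.
The elongation limit governs.

87.4 mm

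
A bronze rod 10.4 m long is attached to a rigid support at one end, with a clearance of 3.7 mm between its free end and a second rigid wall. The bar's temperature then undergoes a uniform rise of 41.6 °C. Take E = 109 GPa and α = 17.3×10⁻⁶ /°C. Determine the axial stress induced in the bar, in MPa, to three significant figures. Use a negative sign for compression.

Free thermal expansion αLΔT = 17.3e-6 · 10400 · 41.6 = 7.485 mm.
The walls engage after the gap closes; constrained expansion = 7.485 − 3.7 = 3.785 mm.
The walls impose strain ε = −(3.785)/10400 = -3.6391e-04; σ = Eε = 109000 · -3.6391e-04 = -39.67 MPa.

-39.7 MPa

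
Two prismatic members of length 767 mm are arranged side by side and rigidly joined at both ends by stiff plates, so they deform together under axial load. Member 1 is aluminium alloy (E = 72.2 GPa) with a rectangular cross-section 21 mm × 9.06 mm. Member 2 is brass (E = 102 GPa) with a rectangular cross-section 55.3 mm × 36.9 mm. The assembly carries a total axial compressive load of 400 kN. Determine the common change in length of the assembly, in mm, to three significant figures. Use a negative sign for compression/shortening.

A_1 = 190.3 mm².
A_2 = 2041 mm².
Equal strain + equilibrium ⇒ each member carries load in proportion to AE: A₁E₁ = 13740000 N, A₂E₂ = 208100000 N, ΣAE = 221900000 N.
δ = PL/ΣAE = -400000·767/221900000 = -1.383 mm.

-1.38 mm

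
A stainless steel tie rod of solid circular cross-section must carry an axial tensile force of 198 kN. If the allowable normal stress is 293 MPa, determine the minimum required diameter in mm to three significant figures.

29.3 mm

Required area A ≥ P/σ_allow = 198000/293 = 675.8 mm².
For a solid circular section, d ≥ √(4A/π) = 29.33 mm.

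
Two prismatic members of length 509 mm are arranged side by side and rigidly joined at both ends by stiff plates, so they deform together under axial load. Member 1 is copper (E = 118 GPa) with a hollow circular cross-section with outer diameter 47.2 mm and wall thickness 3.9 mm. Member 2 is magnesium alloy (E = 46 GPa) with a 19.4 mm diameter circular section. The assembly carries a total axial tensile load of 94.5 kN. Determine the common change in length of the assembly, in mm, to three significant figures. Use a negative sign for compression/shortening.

0.631 mm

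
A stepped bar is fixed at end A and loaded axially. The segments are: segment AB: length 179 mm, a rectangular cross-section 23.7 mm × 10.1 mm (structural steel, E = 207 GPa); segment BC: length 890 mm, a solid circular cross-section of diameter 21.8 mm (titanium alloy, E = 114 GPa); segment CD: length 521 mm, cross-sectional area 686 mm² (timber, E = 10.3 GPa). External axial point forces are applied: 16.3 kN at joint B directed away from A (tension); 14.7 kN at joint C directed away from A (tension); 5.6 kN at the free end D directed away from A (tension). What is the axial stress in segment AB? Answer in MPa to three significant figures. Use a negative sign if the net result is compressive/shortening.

153 MPa

Internal axial forces (sectioning from the free end, tension +): N_CD = 5.6 kN, N_BC = 20.3 kN, N_AB = 36.6 kN.
A_AB = 239.4 mm².
σ_AB = N_AB/A_AB = 36600/239.4 = 152.9 MPa.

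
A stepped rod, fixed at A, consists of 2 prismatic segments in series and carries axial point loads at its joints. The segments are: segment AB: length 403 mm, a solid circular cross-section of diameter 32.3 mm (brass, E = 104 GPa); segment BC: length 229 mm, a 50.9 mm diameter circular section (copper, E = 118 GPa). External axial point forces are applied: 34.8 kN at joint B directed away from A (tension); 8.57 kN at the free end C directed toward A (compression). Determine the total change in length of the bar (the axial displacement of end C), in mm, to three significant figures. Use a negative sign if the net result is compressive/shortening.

0.116 mm

Internal axial forces (sectioning from the free end, tension +): N_BC = -8.57 kN, N_AB = 26.23 kN.
A_AB = 819.4 mm².
A_BC = 2035 mm².
δ_AB = 26230·403/(819.4·104000) = 0.124 mm
δ_BC = -8570·229/(2035·118000) = -0.008174 mm
δ = Σδ_i = 0.1159 mm.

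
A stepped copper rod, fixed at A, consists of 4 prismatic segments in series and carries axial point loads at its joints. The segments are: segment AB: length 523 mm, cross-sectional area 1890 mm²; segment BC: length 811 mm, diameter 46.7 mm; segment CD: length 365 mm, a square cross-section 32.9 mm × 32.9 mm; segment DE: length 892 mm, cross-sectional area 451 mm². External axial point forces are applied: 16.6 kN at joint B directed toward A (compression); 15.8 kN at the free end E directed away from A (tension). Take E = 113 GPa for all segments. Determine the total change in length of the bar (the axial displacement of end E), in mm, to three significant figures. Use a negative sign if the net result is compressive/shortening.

0.388 mm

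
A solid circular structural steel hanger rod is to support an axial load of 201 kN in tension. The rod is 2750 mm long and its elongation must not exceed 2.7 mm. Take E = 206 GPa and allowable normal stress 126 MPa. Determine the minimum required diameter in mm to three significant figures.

45.1 mm

Required area A ≥ P/σ_allow = 201000/126 = 1595 mm².
For a solid circular section, d ≥ √(4A/π) = 45.07 mm.
Elongation limit: A ≥ PL/(Eδ_allow) = 201000·2750/(206000·2.7) = 993.8 mm² ⇒ d ≥ 35.57 mm.
The stress limit governs.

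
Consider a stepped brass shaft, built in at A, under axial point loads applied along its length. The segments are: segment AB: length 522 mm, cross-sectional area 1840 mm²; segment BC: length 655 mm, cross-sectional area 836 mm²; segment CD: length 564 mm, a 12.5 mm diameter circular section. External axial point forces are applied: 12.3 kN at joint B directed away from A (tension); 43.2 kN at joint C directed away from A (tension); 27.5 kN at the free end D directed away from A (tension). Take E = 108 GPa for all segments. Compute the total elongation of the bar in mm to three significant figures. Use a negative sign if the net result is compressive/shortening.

1.90 mm

Internal axial forces (sectioning from the free end, tension +): N_CD = 27.5 kN, N_BC = 70.7 kN, N_AB = 83 kN.
A_CD = 122.7 mm².
δ_AB = 83000·522/(1840·108000) = 0.218 mm
δ_BC = 70700·655/(836·108000) = 0.5129 mm
δ_CD = 27500·564/(122.7·108000) = 1.17 mm
δ = Σδ_i = 1.901 mm.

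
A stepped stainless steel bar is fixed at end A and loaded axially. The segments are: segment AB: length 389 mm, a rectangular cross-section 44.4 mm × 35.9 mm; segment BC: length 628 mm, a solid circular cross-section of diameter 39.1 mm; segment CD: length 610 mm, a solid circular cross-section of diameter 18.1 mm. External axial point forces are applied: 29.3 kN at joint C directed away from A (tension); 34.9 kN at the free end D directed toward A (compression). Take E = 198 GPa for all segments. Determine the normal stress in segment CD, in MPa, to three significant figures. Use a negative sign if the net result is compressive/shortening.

Internal axial forces (sectioning from the free end, tension +): N_CD = -34.9 kN, N_BC = -5.6 kN, N_AB = -5.6 kN.
A_CD = 257.3 mm².
σ_CD = N_CD/A_CD = -34900/257.3 = -135.6 MPa.

-136 MPa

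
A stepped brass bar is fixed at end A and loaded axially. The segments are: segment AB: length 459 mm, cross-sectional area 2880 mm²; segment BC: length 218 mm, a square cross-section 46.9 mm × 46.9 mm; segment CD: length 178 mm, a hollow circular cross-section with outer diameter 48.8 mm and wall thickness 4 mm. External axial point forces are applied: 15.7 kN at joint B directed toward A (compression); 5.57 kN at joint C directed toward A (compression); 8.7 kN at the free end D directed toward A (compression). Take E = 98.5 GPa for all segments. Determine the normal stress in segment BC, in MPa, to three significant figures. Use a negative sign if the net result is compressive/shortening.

-6.49 MPa

Internal axial forces (sectioning from the free end, tension +): N_CD = -8.7 kN, N_BC = -14.27 kN, N_AB = -29.97 kN.
A_BC = 2200 mm².
σ_BC = N_BC/A_BC = -14270/2200 = -6.488 MPa.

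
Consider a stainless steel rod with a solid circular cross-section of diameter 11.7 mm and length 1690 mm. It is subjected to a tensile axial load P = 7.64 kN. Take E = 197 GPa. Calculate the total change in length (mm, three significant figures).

A = 107.5 mm².
δ_mech = NL/(AE) = 7640·1690/(107.5·197000) = 0.6096 mm.

0.610 mm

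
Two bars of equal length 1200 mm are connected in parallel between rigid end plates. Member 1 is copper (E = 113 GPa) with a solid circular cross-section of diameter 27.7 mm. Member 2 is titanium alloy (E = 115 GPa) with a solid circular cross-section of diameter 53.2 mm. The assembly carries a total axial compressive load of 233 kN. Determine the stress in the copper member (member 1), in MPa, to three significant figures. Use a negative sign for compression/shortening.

-81.3 MPa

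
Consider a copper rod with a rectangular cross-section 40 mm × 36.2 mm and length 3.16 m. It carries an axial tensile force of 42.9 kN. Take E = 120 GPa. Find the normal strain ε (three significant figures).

A = 1448 mm².
σ = N/A = 29.63 MPa; ε = σ/E = 29.63/120000 = 2.469e-04.

2.47e-04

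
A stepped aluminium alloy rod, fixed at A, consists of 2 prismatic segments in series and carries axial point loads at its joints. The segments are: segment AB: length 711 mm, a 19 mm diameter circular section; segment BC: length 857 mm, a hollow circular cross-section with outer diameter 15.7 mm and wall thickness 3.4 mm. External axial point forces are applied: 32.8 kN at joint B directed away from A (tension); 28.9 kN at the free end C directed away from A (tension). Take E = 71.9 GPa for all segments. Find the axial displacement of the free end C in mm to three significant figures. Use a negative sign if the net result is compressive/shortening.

Internal axial forces (sectioning from the free end, tension +): N_BC = 28.9 kN, N_AB = 61.7 kN.
A_AB = 283.5 mm².
A_BC = 131.4 mm².
δ_AB = 61700·711/(283.5·71900) = 2.152 mm
δ_BC = 28900·857/(131.4·71900) = 2.622 mm
δ = Σδ_i = 4.774 mm.

4.77 mm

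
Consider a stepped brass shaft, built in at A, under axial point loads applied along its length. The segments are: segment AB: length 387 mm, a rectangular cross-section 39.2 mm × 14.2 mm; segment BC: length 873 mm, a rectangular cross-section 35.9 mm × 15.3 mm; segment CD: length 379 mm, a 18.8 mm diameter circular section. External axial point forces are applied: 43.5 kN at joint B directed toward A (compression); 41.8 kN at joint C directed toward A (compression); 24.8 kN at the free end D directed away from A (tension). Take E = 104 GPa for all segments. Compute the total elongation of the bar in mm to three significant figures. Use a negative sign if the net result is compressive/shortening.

Internal axial forces (sectioning from the free end, tension +): N_CD = 24.8 kN, N_BC = -17 kN, N_AB = -60.5 kN.
A_AB = 556.6 mm².
A_BC = 549.3 mm².
A_CD = 277.6 mm².
δ_AB = -60500·387/(556.6·104000) = -0.4044 mm
δ_BC = -17000·873/(549.3·104000) = -0.2598 mm
δ_CD = 24800·379/(277.6·104000) = 0.3256 mm
δ = Σδ_i = -0.3387 mm.

-0.339 mm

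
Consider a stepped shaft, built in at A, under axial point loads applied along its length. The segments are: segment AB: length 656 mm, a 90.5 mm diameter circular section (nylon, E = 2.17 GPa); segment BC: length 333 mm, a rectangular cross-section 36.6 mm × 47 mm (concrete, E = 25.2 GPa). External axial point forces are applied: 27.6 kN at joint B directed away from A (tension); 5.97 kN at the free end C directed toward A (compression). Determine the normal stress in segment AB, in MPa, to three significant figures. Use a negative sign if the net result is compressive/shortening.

3.36 MPa

Internal axial forces (sectioning from the free end, tension +): N_BC = -5.97 kN, N_AB = 21.63 kN.
A_AB = 6433 mm².
σ_AB = N_AB/A_AB = 21630/6433 = 3.363 MPa.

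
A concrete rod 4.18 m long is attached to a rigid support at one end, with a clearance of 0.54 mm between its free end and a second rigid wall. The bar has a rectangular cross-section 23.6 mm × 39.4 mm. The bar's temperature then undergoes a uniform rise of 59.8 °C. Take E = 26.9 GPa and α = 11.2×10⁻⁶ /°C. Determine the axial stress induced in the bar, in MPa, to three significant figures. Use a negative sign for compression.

-14.5 MPa

Free thermal expansion αLΔT = 11.2e-6 · 4180 · 59.8 = 2.8 mm.
The walls engage after the gap closes; constrained expansion = 2.8 − 0.54 = 2.26 mm.
The walls impose strain ε = −(2.26)/4180 = -5.4057e-04; σ = Eε = 26900 · -5.4057e-04 = -14.54 MPa.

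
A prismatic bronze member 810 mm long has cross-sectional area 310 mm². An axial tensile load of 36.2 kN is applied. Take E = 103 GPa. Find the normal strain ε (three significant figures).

0.00113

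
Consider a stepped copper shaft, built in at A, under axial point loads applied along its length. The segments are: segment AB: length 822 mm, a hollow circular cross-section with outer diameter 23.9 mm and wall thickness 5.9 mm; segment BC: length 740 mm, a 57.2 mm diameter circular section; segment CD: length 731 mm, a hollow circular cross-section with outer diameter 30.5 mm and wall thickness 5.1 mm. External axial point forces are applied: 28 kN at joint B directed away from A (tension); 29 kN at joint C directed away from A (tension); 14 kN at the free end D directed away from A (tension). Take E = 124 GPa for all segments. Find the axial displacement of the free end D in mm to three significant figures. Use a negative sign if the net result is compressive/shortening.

1.71 mm

Internal axial forces (sectioning from the free end, tension +): N_CD = 14 kN, N_BC = 43 kN, N_AB = 71 kN.
A_AB = 333.6 mm².
A_BC = 2570 mm².
A_CD = 407 mm².
δ_AB = 71000·822/(333.6·124000) = 1.411 mm
δ_BC = 43000·740/(2570·124000) = 0.09986 mm
δ_CD = 14000·731/(407·124000) = 0.2028 mm
δ = Σδ_i = 1.713 mm.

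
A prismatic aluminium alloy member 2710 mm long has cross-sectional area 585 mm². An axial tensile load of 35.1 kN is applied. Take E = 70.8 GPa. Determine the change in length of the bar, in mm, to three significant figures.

2.30 mm

δ_mech = NL/(AE) = 35100·2710/(585·70800) = 2.297 mm.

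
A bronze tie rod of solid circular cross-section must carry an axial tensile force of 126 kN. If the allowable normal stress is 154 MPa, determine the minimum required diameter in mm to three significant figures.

Required area A ≥ P/σ_allow = 126000/154 = 818.2 mm².
For a solid circular section, d ≥ √(4A/π) = 32.28 mm.

32.3 mm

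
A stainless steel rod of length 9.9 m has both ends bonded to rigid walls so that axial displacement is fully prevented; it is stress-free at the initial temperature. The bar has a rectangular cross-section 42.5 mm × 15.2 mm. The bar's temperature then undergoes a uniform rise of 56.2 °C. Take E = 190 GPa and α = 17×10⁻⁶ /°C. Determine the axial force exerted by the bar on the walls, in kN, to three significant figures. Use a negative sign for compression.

Free thermal expansion αLΔT = 17e-6 · 9900 · 56.2 = 9.458 mm.
The walls impose strain ε = −(9.458)/9900 = -9.5540e-04; σ = Eε = 190000 · -9.5540e-04 = -181.5 MPa.
Wall reaction R = σ·A = -181.5·646 = -117300 N = -117.3 kN.

-117 kN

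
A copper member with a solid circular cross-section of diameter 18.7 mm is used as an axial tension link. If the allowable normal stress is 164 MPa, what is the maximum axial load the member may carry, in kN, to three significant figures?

A = 274.6 mm².
P_max = σ_allow · A = 164 · 274.6 = 45040 N = 45.04 kN.

45.0 kN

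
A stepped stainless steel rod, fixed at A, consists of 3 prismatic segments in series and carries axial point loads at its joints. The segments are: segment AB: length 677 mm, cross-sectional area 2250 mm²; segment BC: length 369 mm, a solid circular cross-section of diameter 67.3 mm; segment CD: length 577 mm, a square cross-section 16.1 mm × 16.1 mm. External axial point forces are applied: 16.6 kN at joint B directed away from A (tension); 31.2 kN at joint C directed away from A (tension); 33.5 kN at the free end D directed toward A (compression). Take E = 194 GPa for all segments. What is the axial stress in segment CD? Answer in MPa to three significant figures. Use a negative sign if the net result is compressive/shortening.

-129 MPa

Internal axial forces (sectioning from the free end, tension +): N_CD = -33.5 kN, N_BC = -2.3 kN, N_AB = 14.3 kN.
A_CD = 259.2 mm².
σ_CD = N_CD/A_CD = -33500/259.2 = -129.2 MPa.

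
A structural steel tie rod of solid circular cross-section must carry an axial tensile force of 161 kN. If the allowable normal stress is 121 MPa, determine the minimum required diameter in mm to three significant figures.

41.2 mm

Required area A ≥ P/σ_allow = 161000/121 = 1331 mm².
For a solid circular section, d ≥ √(4A/π) = 41.16 mm.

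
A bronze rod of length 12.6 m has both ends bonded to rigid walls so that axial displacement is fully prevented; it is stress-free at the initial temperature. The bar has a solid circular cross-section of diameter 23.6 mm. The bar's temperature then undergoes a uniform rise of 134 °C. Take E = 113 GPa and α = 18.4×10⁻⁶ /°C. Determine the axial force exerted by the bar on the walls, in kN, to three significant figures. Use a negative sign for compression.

Free thermal expansion αLΔT = 18.4e-6 · 12600 · 134 = 31.07 mm.
The walls impose strain ε = −(31.07)/12600 = -2.4656e-03; σ = Eε = 113000 · -2.4656e-03 = -278.6 MPa.
Wall reaction R = σ·A = -278.6·437.4 = -121900 N = -121.9 kN.

-122 kN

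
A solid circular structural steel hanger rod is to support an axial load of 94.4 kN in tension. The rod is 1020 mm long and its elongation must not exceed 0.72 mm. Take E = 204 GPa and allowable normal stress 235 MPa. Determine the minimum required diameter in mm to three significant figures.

Required area A ≥ P/σ_allow = 94400/235 = 401.7 mm².
For a solid circular section, d ≥ √(4A/π) = 22.62 mm.
Elongation limit: A ≥ PL/(Eδ_allow) = 94400·1020/(204000·0.72) = 655.6 mm² ⇒ d ≥ 28.89 mm.
The elongation limit governs.

28.9 mm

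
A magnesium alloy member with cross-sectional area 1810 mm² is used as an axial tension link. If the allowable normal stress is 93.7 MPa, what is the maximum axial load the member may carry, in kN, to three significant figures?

P_max = σ_allow · A = 93.7 · 1810 = 169600 N = 169.6 kN.

170 kN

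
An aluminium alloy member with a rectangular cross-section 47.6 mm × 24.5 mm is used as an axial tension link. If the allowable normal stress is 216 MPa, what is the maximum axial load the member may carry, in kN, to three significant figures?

A = 1166 mm².
P_max = σ_allow · A = 216 · 1166 = 251900 N = 251.9 kN.

252 kN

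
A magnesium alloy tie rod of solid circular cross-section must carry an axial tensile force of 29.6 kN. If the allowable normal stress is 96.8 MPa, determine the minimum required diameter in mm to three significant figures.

19.7 mm

Required area A ≥ P/σ_allow = 29600/96.8 = 305.8 mm².
For a solid circular section, d ≥ √(4A/π) = 19.73 mm.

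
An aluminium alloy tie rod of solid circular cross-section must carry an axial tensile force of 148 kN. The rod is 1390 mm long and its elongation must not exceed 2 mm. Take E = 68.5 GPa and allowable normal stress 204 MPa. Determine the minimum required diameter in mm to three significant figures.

Required area A ≥ P/σ_allow = 148000/204 = 725.5 mm².
For a solid circular section, d ≥ √(4A/π) = 30.39 mm.
Elongation limit: A ≥ PL/(Eδ_allow) = 148000·1390/(68500·2) = 1502 mm² ⇒ d ≥ 43.73 mm.
The elongation limit governs.

43.7 mm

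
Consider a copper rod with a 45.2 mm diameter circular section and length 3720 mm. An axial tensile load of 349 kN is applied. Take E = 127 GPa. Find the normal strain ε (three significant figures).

0.00171

A = 1605 mm².
σ = N/A = 217.5 MPa; ε = σ/E = 217.5/127000 = 1.713e-03.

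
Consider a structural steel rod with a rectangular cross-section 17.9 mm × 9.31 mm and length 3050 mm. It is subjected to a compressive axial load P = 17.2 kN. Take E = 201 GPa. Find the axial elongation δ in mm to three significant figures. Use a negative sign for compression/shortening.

A = 166.6 mm².
δ_mech = NL/(AE) = -17200·3050/(166.6·201000) = -1.566 mm.

-1.57 mm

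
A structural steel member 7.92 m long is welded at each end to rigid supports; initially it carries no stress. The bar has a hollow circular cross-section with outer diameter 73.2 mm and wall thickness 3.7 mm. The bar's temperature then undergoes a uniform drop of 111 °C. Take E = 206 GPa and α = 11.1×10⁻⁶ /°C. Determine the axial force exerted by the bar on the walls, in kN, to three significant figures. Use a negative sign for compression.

Free thermal expansion αLΔT = 11.1e-6 · 7920 · -111 = -9.758 mm.
The walls impose strain ε = −(-9.758)/7920 = 1.2321e-03; σ = Eε = 206000 · 1.2321e-03 = 253.8 MPa.
Wall reaction R = σ·A = 253.8·807.9 = 205000 N = 205 kN.

205 kN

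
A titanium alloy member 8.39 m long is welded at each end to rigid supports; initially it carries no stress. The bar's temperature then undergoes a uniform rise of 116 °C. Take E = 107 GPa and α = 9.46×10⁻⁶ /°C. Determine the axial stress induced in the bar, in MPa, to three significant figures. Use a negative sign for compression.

Free thermal expansion αLΔT = 9.46e-6 · 8390 · 116 = 9.207 mm.
The walls impose strain ε = −(9.207)/8390 = -1.0974e-03; σ = Eε = 107000 · -1.0974e-03 = -117.4 MPa.

-117 MPa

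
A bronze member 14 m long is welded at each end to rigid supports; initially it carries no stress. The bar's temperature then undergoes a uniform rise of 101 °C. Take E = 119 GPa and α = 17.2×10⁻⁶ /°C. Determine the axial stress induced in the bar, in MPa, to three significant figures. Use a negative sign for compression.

Free thermal expansion αLΔT = 17.2e-6 · 14000 · 101 = 24.32 mm.
The walls impose strain ε = −(24.32)/14000 = -1.7372e-03; σ = Eε = 119000 · -1.7372e-03 = -206.7 MPa.

-207 MPa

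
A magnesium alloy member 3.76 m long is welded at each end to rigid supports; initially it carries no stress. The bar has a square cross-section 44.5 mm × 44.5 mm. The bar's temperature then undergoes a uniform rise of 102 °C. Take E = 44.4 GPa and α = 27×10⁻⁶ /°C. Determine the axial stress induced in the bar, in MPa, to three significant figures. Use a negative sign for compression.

-122 MPa

Free thermal expansion αLΔT = 27e-6 · 3760 · 102 = 10.36 mm.
The walls impose strain ε = −(10.36)/3760 = -2.7540e-03; σ = Eε = 44400 · -2.7540e-03 = -122.3 MPa.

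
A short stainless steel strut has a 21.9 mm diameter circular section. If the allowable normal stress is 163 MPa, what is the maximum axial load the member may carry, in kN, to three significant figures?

A = 376.7 mm².
P_max = σ_allow · A = 163 · 376.7 = 61400 N = 61.4 kN.

61.4 kN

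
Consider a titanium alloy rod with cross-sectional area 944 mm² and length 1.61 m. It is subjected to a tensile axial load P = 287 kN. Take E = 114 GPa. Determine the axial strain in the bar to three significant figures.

σ = N/A = 304 MPa; ε = σ/E = 304/114000 = 2.667e-03.

0.00267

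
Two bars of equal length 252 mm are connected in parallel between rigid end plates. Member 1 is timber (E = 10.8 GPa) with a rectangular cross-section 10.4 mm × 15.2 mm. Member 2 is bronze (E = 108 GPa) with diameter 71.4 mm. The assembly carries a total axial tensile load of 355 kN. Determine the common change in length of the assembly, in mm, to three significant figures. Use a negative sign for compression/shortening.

A_1 = 158.1 mm².
A_2 = 4004 mm².
Equal strain + equilibrium ⇒ each member carries load in proportion to AE: A₁E₁ = 1707000 N, A₂E₂ = 432400000 N, ΣAE = 434100000 N.
δ = PL/ΣAE = 355000·252/434100000 = 0.2061 mm.

0.206 mm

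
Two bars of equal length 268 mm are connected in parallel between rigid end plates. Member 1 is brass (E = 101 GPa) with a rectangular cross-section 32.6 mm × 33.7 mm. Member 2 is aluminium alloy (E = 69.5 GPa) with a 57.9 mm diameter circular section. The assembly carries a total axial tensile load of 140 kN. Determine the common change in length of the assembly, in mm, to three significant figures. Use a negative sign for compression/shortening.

0.128 mm

A_1 = 1099 mm².
A_2 = 2633 mm².
Equal strain + equilibrium ⇒ each member carries load in proportion to AE: A₁E₁ = 111000000 N, A₂E₂ = 183000000 N, ΣAE = 294000000 N.
δ = PL/ΣAE = 140000·268/294000000 = 0.1276 mm.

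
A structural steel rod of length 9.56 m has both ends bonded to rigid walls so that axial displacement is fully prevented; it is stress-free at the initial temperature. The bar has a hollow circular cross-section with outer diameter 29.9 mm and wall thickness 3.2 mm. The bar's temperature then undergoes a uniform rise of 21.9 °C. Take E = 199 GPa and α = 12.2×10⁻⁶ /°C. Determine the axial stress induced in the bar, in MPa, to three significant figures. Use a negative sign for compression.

Free thermal expansion αLΔT = 12.2e-6 · 9560 · 21.9 = 2.554 mm.
The walls impose strain ε = −(2.554)/9560 = -2.6718e-04; σ = Eε = 199000 · -2.6718e-04 = -53.17 MPa.

-53.2 MPa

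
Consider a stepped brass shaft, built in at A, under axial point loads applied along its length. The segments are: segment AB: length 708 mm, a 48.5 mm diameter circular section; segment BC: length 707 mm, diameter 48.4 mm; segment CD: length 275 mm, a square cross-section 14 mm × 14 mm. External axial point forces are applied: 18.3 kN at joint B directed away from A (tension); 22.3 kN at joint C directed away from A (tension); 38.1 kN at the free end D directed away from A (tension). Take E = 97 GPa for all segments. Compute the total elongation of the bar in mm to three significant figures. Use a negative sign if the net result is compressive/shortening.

1.10 mm

Internal axial forces (sectioning from the free end, tension +): N_CD = 38.1 kN, N_BC = 60.4 kN, N_AB = 78.7 kN.
A_AB = 1847 mm².
A_BC = 1840 mm².
A_CD = 196 mm².
δ_AB = 78700·708/(1847·97000) = 0.3109 mm
δ_BC = 60400·707/(1840·97000) = 0.2393 mm
δ_CD = 38100·275/(196·97000) = 0.5511 mm
δ = Σδ_i = 1.101 mm.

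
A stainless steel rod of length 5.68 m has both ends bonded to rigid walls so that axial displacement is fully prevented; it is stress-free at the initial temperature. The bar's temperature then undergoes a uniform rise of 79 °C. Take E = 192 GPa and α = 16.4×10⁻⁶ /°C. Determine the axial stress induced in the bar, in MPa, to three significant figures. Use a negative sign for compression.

-249 MPa

Free thermal expansion αLΔT = 16.4e-6 · 5680 · 79 = 7.359 mm.
The walls impose strain ε = −(7.359)/5680 = -1.2956e-03; σ = Eε = 192000 · -1.2956e-03 = -248.8 MPa.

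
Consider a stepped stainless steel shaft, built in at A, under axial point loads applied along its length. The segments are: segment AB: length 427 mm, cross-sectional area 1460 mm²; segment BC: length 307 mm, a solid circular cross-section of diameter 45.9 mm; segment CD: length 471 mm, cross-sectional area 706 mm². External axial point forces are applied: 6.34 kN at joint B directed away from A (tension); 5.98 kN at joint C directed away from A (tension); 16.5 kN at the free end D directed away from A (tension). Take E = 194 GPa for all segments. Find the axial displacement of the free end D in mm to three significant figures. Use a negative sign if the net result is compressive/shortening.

0.122 mm

Internal axial forces (sectioning from the free end, tension +): N_CD = 16.5 kN, N_BC = 22.48 kN, N_AB = 28.82 kN.
A_BC = 1655 mm².
δ_AB = 28820·427/(1460·194000) = 0.04345 mm
δ_BC = 22480·307/(1655·194000) = 0.0215 mm
δ_CD = 16500·471/(706·194000) = 0.05674 mm
δ = Σδ_i = 0.1217 mm.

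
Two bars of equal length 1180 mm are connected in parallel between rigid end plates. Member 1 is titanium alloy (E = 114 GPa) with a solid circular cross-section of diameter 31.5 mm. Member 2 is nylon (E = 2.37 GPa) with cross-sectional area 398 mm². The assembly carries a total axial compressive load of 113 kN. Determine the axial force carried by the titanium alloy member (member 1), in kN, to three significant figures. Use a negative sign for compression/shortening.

-112 kN

A_1 = 779.3 mm².
Equal strain + equilibrium ⇒ each member carries load in proportion to AE: A₁E₁ = 88840000 N, A₂E₂ = 943300 N, ΣAE = 89780000 N.
F₁ = P·A₁E₁/ΣAE = -113000·88840000/89780000 = -111800 N.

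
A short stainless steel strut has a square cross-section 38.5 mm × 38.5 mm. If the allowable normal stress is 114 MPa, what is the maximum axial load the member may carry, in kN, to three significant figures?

A = 1482 mm².
P_max = σ_allow · A = 114 · 1482 = 169000 N = 169 kN.

169 kN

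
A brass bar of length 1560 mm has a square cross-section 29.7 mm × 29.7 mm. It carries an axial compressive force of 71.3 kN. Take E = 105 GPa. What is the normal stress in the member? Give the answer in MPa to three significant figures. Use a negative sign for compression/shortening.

-80.8 MPa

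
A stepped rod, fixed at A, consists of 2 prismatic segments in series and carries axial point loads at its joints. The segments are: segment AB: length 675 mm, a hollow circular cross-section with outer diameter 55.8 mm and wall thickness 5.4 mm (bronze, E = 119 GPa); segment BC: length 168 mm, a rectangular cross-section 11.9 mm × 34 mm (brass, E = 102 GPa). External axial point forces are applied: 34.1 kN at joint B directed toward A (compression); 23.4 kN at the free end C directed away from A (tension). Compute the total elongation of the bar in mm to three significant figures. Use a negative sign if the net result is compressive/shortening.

Internal axial forces (sectioning from the free end, tension +): N_BC = 23.4 kN, N_AB = -10.7 kN.
A_AB = 855 mm².
A_BC = 404.6 mm².
δ_AB = -10700·675/(855·119000) = -0.07098 mm
δ_BC = 23400·168/(404.6·102000) = 0.09526 mm
δ = Σδ_i = 0.02427 mm.

0.0243 mm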